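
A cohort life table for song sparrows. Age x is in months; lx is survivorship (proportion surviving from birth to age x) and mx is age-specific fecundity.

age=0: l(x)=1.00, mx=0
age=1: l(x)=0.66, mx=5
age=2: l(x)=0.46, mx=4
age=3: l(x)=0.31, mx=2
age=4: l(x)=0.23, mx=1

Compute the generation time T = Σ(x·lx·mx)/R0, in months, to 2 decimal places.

1.63

lx·mx: 0, 3.3, 1.84, 0.62, 0.23 → R0 = 5.99
x·lx·mx: 0, 3.3, 3.68, 1.86, 0.92 → Σ = 9.76
T = 9.76 / 5.99 = 1.629382… → 1.63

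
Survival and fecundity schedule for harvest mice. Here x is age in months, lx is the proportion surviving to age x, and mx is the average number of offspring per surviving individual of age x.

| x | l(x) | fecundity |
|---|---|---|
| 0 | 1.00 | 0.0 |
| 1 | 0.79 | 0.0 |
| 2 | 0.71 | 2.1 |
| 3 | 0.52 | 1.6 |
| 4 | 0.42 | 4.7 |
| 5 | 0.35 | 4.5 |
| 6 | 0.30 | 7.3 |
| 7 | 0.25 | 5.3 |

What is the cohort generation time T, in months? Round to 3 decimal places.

lx·mx: 0, 0, 1.491, 0.832, 1.974, 1.575, 2.19, 1.325 → R0 = 9.387
x·lx·mx: 0, 0, 2.982, 2.496, 7.896, 7.875, 13.14, 9.275 → Σ = 43.664
T = 43.664 / 9.387 = 4.651539… → 4.652

4.652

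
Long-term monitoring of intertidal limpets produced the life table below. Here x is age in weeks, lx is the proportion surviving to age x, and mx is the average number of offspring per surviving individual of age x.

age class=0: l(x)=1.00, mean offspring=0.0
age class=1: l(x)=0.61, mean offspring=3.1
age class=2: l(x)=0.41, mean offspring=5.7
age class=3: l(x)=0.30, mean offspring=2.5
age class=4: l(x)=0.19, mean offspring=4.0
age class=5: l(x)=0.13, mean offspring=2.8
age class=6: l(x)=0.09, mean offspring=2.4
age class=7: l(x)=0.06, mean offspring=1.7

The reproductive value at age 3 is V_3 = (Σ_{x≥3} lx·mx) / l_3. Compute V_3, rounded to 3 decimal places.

lx·mx for x ≥ 3: 0.75, 0.76, 0.364, 0.216, 0.102 → sum = 2.192
V_3 = 2.192 / l_3 = 2.192 / 0.3 = 7.306667… → 7.307

7.307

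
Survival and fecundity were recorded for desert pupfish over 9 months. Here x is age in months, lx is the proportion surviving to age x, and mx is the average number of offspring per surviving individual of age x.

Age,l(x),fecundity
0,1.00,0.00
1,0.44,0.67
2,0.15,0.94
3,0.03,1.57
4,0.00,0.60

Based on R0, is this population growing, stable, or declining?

R0 = Σ lx·mx = 0 + 0.2948 + 0.141 + 0.0471 + 0 = 0.4829
R0 < 1, so the population is declining.

declining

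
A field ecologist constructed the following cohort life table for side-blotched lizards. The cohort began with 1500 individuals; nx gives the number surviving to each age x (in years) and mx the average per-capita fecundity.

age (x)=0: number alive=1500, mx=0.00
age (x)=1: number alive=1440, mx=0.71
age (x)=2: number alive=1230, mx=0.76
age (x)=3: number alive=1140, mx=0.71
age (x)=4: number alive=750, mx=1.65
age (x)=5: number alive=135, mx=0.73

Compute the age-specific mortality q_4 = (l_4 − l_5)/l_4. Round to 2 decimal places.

0.82

lx = nx/n0 = nx/1500: 1, 0.96, 0.82, 0.76, 0.5, 0.09
q_4 = (l_4 − l_5) / l_4 = (0.5 − 0.09) / 0.5
     = 0.41 / 0.5 = 0.82 → 0.82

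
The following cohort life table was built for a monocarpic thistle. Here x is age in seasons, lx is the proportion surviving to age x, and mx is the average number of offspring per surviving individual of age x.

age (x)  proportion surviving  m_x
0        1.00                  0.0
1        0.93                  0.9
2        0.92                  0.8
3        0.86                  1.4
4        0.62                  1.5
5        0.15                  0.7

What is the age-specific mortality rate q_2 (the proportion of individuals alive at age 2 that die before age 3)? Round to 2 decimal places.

0.07

q_2 = (l_2 − l_3) / l_2 = (0.92 − 0.86) / 0.92
     = 0.06 / 0.92 = 0.065217… → 0.07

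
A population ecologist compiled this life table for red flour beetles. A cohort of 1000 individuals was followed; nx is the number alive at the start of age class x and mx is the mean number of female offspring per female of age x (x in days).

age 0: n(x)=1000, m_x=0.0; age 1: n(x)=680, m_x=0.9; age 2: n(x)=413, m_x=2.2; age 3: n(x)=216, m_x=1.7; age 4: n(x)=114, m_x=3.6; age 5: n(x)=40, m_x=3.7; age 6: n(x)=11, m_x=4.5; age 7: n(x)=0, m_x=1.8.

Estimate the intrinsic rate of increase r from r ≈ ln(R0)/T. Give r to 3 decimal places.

0.368

lx = nx/n0 = nx/1000: 1, 0.68, 0.413, 0.216, 0.114, 0.04, 0.011, 0
R0 = Σ lx·mx = 0 + 0.612 + 0.9086 + 0.3672 + 0.4104 + 0.148 + 0.0495 + 0 = 2.4957
Σ x·lx·mx = 6.2094; T = 6.2094/2.4957 = 2.48804…
r ≈ ln(R0)/T = ln(2.4957)/2.48804… = 0.36759… → 0.368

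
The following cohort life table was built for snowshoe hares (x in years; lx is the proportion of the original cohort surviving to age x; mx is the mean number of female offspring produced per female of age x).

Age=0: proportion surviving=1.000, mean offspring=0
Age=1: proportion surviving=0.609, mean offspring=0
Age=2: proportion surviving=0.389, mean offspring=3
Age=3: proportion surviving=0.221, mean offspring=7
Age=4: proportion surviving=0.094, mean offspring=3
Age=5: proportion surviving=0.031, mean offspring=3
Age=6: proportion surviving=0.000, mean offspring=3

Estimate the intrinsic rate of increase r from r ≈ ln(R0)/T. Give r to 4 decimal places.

R0 = Σ lx·mx = 0 + 0 + 1.167 + 1.547 + 0.282 + 0.093 + 0 = 3.089
Σ x·lx·mx = 8.568; T = 8.568/3.089 = 2.77371…
r ≈ ln(R0)/T = ln(3.089)/2.77371… = 0.40662… → 0.4066

0.4066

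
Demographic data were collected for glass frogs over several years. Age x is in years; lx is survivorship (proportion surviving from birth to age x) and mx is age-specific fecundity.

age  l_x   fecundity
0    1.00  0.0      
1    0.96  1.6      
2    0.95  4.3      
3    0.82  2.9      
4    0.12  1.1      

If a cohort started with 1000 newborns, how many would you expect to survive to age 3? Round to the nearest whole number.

Expected survivors = N0 · l_3 = 1000 × 0.82 = 820 → 820

820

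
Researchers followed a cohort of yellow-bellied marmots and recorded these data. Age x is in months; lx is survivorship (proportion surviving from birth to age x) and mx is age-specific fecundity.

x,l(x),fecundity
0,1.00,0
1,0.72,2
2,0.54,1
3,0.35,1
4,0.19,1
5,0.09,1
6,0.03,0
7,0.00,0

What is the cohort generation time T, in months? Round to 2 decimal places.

lx·mx: 0, 1.44, 0.54, 0.35, 0.19, 0.09, 0, 0 → R0 = 2.61
x·lx·mx: 0, 1.44, 1.08, 1.05, 0.76, 0.45, 0, 0 → Σ = 4.78
T = 4.78 / 2.61 = 1.831418… → 1.83

1.83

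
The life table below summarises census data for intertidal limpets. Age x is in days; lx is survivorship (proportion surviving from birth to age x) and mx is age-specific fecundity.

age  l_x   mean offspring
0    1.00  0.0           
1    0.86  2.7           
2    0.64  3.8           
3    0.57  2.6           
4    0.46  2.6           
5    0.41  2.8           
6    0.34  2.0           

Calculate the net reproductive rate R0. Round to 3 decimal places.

lx·mx by age: 0, 2.322, 2.432, 1.482, 1.196, 1.148, 0.68
R0 = Σ lx·mx = 9.26 → 9.260

9.260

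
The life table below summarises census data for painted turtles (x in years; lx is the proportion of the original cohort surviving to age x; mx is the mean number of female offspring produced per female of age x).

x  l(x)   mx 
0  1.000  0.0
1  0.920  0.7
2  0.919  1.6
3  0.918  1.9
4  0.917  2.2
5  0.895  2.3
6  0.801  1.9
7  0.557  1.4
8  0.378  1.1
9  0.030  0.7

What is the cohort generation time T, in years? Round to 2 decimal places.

4.24

lx·mx: 0, 0.644, 1.4704, 1.7442, 2.0174, 2.0585, 1.5219, 0.7798, 0.4158, 0.021 → R0 = 10.673
x·lx·mx: 0, 0.644, 2.9408, 5.2326, 8.0696, 10.2925, 9.1314, 5.4586, 3.3264, 0.189 → Σ = 45.2849
T = 45.2849 / 10.673 = 4.24294… → 4.24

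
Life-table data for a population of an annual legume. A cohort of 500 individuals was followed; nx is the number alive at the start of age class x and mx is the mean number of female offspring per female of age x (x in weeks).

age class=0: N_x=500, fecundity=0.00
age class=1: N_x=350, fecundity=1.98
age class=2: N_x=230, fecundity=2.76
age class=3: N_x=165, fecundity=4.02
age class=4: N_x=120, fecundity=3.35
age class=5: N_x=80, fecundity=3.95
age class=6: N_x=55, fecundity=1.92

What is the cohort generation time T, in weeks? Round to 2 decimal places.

2.76

lx = nx/n0 = nx/500: 1, 0.7, 0.46, 0.33, 0.24, 0.16, 0.11
lx·mx: 0, 1.386, 1.2696, 1.3266, 0.804, 0.632, 0.2112 → R0 = 5.6294
x·lx·mx: 0, 1.386, 2.5392, 3.9798, 3.216, 3.16, 1.2672 → Σ = 15.5482
T = 15.5482 / 5.6294 = 2.761964… → 2.76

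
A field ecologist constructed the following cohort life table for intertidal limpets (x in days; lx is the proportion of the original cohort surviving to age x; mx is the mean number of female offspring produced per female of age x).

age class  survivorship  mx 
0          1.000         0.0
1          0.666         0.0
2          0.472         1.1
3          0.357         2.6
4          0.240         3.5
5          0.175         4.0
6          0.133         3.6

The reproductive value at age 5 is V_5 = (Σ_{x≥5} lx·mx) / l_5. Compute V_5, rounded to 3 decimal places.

lx·mx for x ≥ 5: 0.7, 0.4788 → sum = 1.1788
V_5 = 1.1788 / l_5 = 1.1788 / 0.175 = 6.736 → 6.736

6.736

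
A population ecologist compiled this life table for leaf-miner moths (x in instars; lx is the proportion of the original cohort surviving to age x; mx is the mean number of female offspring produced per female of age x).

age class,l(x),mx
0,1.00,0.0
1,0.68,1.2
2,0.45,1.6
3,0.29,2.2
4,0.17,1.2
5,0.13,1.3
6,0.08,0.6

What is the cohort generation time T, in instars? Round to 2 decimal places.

2.36

lx·mx: 0, 0.816, 0.72, 0.638, 0.204, 0.169, 0.048 → R0 = 2.595
x·lx·mx: 0, 0.816, 1.44, 1.914, 0.816, 0.845, 0.288 → Σ = 6.119
T = 6.119 / 2.595 = 2.357996… → 2.36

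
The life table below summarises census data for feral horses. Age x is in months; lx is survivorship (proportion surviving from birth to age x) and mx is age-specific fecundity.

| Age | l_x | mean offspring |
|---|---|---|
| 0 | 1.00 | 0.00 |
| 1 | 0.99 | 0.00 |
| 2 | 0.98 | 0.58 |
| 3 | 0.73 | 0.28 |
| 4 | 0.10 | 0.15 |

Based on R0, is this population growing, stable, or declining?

R0 = Σ lx·mx = 0 + 0 + 0.5684 + 0.2044 + 0.015 = 0.7878
R0 < 1, so the population is declining.

declining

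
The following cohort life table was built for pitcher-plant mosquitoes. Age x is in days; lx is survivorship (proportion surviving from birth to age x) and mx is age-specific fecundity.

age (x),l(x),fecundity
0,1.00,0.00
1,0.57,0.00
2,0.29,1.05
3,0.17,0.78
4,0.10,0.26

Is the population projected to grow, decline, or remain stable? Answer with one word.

declining

R0 = Σ lx·mx = 0 + 0 + 0.3045 + 0.1326 + 0.026 = 0.4631
R0 < 1, so the population is declining.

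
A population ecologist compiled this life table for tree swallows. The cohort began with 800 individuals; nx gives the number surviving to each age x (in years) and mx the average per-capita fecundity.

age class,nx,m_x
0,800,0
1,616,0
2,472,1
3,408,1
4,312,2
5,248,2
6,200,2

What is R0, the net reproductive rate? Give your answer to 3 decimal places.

3.000

lx = nx/n0 = nx/800: 1, 0.77, 0.59, 0.51, 0.39, 0.31, 0.25
lx·mx by age: 0, 0, 0.59, 0.51, 0.78, 0.62, 0.5
R0 = Σ lx·mx = 3 → 3.000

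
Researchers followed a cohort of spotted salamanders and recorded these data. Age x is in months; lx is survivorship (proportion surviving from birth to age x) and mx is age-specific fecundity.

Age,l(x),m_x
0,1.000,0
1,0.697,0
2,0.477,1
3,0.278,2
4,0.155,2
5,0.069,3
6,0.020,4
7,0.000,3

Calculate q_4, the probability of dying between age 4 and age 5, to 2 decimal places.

q_4 = (l_4 − l_5) / l_4 = (0.155 − 0.069) / 0.155
     = 0.086 / 0.155 = 0.554839… → 0.55

0.55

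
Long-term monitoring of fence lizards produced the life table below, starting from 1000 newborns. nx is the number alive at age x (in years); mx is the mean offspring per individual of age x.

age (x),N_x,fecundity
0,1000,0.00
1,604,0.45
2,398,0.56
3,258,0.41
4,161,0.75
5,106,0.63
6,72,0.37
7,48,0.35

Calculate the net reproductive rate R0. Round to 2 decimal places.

0.83

lx = nx/n0 = nx/1000: 1, 0.604, 0.398, 0.258, 0.161, 0.106, 0.072, 0.048
lx·mx by age: 0, 0.2718, 0.22288, 0.10578, 0.12075, 0.06678, 0.02664, 0.0168
R0 = Σ lx·mx = 0.83143 → 0.83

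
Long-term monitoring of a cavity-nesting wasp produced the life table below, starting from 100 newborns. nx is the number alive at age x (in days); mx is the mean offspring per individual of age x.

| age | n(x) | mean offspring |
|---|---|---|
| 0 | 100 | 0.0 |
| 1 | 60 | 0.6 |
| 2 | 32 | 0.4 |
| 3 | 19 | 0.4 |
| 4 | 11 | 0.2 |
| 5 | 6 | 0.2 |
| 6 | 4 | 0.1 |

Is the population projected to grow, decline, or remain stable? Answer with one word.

declining

lx = nx/n0 = nx/100: 1, 0.6, 0.32, 0.19, 0.11, 0.06, 0.04
R0 = Σ lx·mx = 0 + 0.36 + 0.128 + 0.076 + 0.022 + 0.012 + 0.004 = 0.602
R0 < 1, so the population is declining.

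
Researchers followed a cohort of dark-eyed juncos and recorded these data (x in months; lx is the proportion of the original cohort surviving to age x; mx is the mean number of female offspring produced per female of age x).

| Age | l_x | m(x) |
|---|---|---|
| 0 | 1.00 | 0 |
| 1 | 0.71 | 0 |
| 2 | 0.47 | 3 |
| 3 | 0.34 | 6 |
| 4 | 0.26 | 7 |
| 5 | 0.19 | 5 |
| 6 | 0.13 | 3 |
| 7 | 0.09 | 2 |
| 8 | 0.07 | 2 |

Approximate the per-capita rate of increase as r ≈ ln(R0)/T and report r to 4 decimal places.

R0 = Σ lx·mx = 0 + 0 + 1.41 + 2.04 + 1.82 + 0.95 + 0.39 + 0.18 + 0.14 = 6.93
Σ x·lx·mx = 25.69; T = 25.69/6.93 = 3.70707…
r ≈ ln(R0)/T = ln(6.93)/3.70707… = 0.522207… → 0.5222

0.5222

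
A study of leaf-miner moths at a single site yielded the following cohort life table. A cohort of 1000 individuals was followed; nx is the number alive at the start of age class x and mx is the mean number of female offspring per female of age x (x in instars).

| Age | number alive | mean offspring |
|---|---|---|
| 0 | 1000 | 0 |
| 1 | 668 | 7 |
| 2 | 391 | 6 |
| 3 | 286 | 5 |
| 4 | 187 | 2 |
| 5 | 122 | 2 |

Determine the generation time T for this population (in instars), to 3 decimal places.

1.805

lx = nx/n0 = nx/1000: 1, 0.668, 0.391, 0.286, 0.187, 0.122
lx·mx: 0, 4.676, 2.346, 1.43, 0.374, 0.244 → R0 = 9.07
x·lx·mx: 0, 4.676, 4.692, 4.29, 1.496, 1.22 → Σ = 16.374
T = 16.374 / 9.07 = 1.805292… → 1.805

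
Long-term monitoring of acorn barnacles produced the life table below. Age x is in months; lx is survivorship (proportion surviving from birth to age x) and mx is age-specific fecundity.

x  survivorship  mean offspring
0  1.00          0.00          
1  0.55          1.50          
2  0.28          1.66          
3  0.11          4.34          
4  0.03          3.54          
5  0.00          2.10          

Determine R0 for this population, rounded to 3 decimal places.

lx·mx by age: 0, 0.825, 0.4648, 0.4774, 0.1062, 0
R0 = Σ lx·mx = 1.8734 → 1.873

1.873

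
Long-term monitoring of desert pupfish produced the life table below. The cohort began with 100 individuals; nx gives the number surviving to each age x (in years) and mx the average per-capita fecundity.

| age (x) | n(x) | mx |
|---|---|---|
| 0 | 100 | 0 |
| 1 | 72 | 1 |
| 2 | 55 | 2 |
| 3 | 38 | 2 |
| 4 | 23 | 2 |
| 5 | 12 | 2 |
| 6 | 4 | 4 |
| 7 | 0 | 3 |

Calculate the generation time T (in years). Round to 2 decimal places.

2.67

lx = nx/n0 = nx/100: 1, 0.72, 0.55, 0.38, 0.23, 0.12, 0.04, 0
lx·mx: 0, 0.72, 1.1, 0.76, 0.46, 0.24, 0.16, 0 → R0 = 3.44
x·lx·mx: 0, 0.72, 2.2, 2.28, 1.84, 1.2, 0.96, 0 → Σ = 9.2
T = 9.2 / 3.44 = 2.674419… → 2.67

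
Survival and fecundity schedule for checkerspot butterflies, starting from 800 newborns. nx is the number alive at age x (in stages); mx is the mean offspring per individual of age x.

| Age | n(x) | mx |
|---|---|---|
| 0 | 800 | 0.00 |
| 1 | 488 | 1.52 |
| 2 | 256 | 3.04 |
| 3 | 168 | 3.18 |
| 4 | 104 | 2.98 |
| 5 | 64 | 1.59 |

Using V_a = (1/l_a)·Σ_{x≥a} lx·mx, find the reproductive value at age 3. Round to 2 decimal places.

lx = nx/n0 = nx/800: 1, 0.61, 0.32, 0.21, 0.13, 0.08
lx·mx for x ≥ 3: 0.6678, 0.3874, 0.1272 → sum = 1.1824
V_3 = 1.1824 / l_3 = 1.1824 / 0.21 = 5.630476… → 5.63

5.63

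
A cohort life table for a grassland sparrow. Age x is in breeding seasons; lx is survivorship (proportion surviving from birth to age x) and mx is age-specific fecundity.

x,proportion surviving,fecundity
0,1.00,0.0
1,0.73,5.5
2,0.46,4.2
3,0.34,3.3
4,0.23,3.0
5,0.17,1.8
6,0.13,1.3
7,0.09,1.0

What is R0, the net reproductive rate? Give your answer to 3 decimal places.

lx·mx by age: 0, 4.015, 1.932, 1.122, 0.69, 0.306, 0.169, 0.09
R0 = Σ lx·mx = 8.324 → 8.324

8.324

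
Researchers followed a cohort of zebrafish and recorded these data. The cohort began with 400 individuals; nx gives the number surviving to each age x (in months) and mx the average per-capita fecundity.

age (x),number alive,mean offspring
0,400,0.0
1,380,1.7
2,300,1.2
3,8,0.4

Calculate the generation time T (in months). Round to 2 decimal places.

1.36

lx = nx/n0 = nx/400: 1, 0.95, 0.75, 0.02
lx·mx: 0, 1.615, 0.9, 0.008 → R0 = 2.523
x·lx·mx: 0, 1.615, 1.8, 0.024 → Σ = 3.439
T = 3.439 / 2.523 = 1.36306… → 1.36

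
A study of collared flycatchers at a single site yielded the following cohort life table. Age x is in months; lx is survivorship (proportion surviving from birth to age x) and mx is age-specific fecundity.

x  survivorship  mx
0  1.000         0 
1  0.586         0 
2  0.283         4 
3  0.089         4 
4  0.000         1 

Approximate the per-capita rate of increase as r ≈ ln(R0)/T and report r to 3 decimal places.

0.177

R0 = Σ lx·mx = 0 + 0 + 1.132 + 0.356 + 0 = 1.488
Σ x·lx·mx = 3.332; T = 3.332/1.488 = 2.23925…
r ≈ ln(R0)/T = ln(1.488)/2.23925… = 0.17749… → 0.177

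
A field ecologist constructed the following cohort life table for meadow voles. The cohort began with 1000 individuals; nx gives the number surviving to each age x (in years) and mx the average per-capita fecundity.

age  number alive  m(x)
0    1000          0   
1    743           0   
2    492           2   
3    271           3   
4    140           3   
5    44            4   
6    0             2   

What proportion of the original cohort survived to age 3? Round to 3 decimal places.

l_3 = n_3/n_0 = 271/1000 = 0.271 → 0.271

0.271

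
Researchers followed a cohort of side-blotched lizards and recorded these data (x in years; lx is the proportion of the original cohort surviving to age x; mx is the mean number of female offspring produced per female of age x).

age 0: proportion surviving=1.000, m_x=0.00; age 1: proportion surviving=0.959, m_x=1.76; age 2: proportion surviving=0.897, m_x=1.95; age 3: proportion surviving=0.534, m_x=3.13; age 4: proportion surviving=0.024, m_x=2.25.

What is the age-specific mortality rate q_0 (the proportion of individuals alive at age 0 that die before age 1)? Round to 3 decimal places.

0.041

q_0 = (l_0 − l_1) / l_0 = (1 − 0.959) / 1
     = 0.041 / 1 = 0.041 → 0.041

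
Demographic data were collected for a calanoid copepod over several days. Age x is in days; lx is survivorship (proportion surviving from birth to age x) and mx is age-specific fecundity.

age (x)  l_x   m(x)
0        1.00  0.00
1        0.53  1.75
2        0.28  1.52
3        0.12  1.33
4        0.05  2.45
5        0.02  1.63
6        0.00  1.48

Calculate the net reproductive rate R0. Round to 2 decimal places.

lx·mx by age: 0, 0.9275, 0.4256, 0.1596, 0.1225, 0.0326, 0
R0 = Σ lx·mx = 1.6678 → 1.67

1.67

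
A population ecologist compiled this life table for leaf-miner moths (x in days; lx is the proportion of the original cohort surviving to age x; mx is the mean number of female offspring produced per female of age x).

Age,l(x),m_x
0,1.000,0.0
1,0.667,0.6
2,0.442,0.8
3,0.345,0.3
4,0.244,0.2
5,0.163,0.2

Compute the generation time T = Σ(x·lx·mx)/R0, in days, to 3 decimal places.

1.892

lx·mx: 0, 0.4002, 0.3536, 0.1035, 0.0488, 0.0326 → R0 = 0.9387
x·lx·mx: 0, 0.4002, 0.7072, 0.3105, 0.1952, 0.163 → Σ = 1.7761
T = 1.7761 / 0.9387 = 1.892085… → 1.892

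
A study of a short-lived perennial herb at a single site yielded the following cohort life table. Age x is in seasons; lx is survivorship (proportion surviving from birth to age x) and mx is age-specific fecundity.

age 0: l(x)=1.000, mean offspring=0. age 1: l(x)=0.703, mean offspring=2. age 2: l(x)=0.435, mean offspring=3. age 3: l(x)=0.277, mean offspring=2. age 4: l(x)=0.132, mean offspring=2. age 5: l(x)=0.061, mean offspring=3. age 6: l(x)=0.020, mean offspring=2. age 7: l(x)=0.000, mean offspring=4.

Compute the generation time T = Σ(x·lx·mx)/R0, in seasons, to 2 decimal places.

lx·mx: 0, 1.406, 1.305, 0.554, 0.264, 0.183, 0.04, 0 → R0 = 3.752
x·lx·mx: 0, 1.406, 2.61, 1.662, 1.056, 0.915, 0.24, 0 → Σ = 7.889
T = 7.889 / 3.752 = 2.102612… → 2.10

2.10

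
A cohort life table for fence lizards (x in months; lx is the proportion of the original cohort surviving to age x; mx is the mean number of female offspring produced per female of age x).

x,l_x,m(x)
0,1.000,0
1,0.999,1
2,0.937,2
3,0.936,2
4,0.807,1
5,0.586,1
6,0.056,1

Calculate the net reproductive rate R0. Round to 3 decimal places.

lx·mx by age: 0, 0.999, 1.874, 1.872, 0.807, 0.586, 0.056
R0 = Σ lx·mx = 6.194 → 6.194

6.194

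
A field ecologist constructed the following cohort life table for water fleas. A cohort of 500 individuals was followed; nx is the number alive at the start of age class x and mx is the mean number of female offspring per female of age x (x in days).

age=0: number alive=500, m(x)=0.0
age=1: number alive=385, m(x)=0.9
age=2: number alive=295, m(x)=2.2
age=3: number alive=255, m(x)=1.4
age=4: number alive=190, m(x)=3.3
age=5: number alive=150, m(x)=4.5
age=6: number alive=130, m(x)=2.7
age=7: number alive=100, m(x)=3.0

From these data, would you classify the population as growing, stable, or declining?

lx = nx/n0 = nx/500: 1, 0.77, 0.59, 0.51, 0.38, 0.3, 0.26, 0.2
R0 = Σ lx·mx = 0 + 0.693 + 1.298 + 0.714 + 1.254 + 1.35 + 0.702 + 0.6 = 6.611
R0 > 1, so the population is growing.

growing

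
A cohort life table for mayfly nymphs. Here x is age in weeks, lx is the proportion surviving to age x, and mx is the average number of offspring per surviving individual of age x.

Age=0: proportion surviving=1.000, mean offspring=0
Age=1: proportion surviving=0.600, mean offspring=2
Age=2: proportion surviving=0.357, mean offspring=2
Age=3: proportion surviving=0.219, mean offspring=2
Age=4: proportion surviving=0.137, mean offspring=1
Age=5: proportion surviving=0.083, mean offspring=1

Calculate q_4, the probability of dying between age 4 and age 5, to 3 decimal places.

0.394

q_4 = (l_4 − l_5) / l_4 = (0.137 − 0.083) / 0.137
     = 0.054 / 0.137 = 0.394161… → 0.394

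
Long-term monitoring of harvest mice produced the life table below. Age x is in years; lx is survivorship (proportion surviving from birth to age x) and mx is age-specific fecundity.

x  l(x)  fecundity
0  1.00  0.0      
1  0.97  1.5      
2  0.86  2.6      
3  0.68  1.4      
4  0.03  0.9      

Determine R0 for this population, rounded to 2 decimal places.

4.67

lx·mx by age: 0, 1.455, 2.236, 0.952, 0.027
R0 = Σ lx·mx = 4.67 → 4.67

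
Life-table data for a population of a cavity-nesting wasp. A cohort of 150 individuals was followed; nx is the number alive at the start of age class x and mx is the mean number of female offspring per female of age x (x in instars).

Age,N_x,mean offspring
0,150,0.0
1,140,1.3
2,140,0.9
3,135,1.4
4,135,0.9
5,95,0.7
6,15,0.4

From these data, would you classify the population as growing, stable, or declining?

growing

lx = nx/n0 = nx/150: 1, 0.93333…, 0.93333…, 0.9, 0.9, 0.63333…, 0.1
R0 = Σ lx·mx = 0 + 1.213333… + 0.84… + 1.26 + 0.81 + 0.443333… + 0.04 = 4.606667…
R0 > 1, so the population is growing.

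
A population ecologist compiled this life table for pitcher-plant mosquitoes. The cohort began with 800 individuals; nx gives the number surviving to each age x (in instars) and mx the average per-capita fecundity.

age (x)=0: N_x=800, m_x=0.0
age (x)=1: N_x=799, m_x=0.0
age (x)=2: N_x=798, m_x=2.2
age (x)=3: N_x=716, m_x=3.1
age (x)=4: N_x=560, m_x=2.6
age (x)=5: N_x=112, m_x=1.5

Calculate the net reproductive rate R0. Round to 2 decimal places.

lx = nx/n0 = nx/800: 1, 0.99875, 0.9975, 0.895, 0.7, 0.14
lx·mx by age: 0, 0, 2.1945, 2.7745, 1.82, 0.21
R0 = Σ lx·mx = 6.999 → 7.00

7.00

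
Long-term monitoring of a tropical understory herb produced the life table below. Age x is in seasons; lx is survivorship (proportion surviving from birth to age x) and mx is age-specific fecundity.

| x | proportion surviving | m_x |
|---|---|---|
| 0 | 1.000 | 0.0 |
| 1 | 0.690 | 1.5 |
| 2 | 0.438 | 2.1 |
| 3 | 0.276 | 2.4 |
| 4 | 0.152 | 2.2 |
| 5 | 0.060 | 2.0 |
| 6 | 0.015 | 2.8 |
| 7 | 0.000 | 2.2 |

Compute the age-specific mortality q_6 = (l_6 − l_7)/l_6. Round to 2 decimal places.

1.00

q_6 = (l_6 − l_7) / l_6 = (0.015 − 0) / 0.015
     = 0.015 / 0.015 = 1 → 1.00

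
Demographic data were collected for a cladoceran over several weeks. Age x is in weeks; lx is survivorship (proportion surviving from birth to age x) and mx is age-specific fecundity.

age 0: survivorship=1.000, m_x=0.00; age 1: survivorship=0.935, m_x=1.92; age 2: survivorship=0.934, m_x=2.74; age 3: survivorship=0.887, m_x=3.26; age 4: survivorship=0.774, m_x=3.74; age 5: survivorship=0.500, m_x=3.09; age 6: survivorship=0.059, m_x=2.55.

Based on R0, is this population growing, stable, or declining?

R0 = Σ lx·mx = 0 + 1.7952 + 2.55916 + 2.89162 + 2.89476 + 1.545 + 0.15045 = 11.83619
R0 > 1, so the population is growing.

growing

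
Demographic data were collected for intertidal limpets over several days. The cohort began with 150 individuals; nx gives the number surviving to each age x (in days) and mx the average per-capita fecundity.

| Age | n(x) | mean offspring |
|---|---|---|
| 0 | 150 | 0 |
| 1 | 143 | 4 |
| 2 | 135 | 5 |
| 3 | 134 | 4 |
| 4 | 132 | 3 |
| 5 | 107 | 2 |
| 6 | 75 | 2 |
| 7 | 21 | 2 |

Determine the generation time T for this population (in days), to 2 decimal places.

lx = nx/n0 = nx/150: 1, 0.95333…, 0.9, 0.89333…, 0.88, 0.71333…, 0.5, 0.14
lx·mx: 0, 3.813333…, 4.5, 3.573333…, 2.64, 1.426667…, 1, 0.28 → R0 = 17.233333…
x·lx·mx: 0, 3.813333…, 9, 10.72…, 10.56, 7.133333…, 6, 1.96 → Σ = 49.186667…
T = 49.186667… / 17.233333… = 2.854159… → 2.85

2.85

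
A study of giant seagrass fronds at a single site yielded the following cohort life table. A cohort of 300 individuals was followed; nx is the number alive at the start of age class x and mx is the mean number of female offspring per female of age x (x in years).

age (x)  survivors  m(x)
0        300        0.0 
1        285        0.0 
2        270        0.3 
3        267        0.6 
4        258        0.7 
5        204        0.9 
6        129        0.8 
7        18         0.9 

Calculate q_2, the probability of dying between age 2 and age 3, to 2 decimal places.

0.01

lx = nx/n0 = nx/300: 1, 0.95, 0.9, 0.89, 0.86, 0.68, 0.43, 0.06
q_2 = (l_2 − l_3) / l_2 = (0.9 − 0.89) / 0.9
     = 0.01 / 0.9 = 0.011111… → 0.01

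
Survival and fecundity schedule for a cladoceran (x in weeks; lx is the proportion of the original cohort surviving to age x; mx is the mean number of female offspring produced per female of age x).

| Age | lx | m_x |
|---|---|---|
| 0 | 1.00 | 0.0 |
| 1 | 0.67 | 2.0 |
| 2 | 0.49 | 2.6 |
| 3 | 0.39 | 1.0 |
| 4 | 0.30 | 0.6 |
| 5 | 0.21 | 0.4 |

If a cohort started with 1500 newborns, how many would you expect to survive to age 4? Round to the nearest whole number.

Expected survivors = N0 · l_4 = 1500 × 0.30 = 450 → 450

450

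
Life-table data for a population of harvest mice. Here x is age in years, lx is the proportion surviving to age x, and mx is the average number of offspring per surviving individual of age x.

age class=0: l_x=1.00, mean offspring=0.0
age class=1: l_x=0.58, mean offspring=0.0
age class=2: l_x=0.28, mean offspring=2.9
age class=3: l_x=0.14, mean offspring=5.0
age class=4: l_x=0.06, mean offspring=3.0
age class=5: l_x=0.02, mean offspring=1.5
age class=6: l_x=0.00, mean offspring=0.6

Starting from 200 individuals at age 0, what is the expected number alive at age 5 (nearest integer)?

4

Expected survivors = N0 · l_5 = 200 × 0.02 = 4 → 4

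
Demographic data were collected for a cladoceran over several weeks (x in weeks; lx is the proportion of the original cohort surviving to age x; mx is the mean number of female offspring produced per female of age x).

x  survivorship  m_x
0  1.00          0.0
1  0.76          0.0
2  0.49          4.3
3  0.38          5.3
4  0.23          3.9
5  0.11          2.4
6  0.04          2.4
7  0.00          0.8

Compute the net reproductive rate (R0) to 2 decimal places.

5.38

lx·mx by age: 0, 0, 2.107, 2.014, 0.897, 0.264, 0.096, 0
R0 = Σ lx·mx = 5.378 → 5.38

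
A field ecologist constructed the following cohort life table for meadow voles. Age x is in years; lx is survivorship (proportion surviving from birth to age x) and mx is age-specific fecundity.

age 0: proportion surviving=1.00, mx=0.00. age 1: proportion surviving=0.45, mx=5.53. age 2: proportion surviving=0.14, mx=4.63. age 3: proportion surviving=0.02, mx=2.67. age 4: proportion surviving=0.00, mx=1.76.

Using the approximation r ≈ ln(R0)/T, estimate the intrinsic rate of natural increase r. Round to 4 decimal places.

R0 = Σ lx·mx = 0 + 2.4885 + 0.6482 + 0.0534 + 0 = 3.1901
Σ x·lx·mx = 3.9451; T = 3.9451/3.1901 = 1.23667…
r ≈ ln(R0)/T = ln(3.1901)/1.23667… = 0.938045… → 0.9380

0.9380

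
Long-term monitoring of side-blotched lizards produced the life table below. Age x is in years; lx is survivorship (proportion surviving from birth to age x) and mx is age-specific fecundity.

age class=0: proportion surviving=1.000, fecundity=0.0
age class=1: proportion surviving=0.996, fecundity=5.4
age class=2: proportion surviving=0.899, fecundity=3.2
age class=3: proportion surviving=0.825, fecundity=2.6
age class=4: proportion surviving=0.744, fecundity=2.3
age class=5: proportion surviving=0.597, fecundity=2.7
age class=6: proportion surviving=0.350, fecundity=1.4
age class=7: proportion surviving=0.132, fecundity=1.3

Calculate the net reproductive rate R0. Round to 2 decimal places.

14.38

lx·mx by age: 0, 5.3784, 2.8768, 2.145, 1.7112, 1.6119, 0.49, 0.1716
R0 = Σ lx·mx = 14.3849 → 14.38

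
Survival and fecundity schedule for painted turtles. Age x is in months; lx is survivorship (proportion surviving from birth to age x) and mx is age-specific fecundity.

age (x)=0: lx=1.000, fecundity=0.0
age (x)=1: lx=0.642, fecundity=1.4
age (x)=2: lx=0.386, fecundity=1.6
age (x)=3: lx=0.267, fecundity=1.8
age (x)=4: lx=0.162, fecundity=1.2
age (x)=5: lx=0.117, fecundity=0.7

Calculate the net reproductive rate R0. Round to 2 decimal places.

lx·mx by age: 0, 0.8988, 0.6176, 0.4806, 0.1944, 0.0819
R0 = Σ lx·mx = 2.2733 → 2.27

2.27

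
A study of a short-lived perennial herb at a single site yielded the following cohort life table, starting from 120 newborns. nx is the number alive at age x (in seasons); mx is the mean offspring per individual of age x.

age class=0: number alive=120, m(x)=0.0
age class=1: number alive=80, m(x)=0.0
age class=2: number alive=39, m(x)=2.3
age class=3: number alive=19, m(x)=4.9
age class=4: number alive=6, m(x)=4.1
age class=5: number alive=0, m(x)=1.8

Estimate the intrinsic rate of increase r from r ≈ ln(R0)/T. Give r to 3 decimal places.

lx = nx/n0 = nx/120: 1, 0.66667…, 0.325, 0.15833…, 0.05, 0
R0 = Σ lx·mx = 0 + 0 + 0.7475 + 0.77583… + 0.205 + 0 = 1.728333…
Σ x·lx·mx = 4.6425…; T = 4.6425…/1.728333… = 2.68611…
r ≈ ln(R0)/T = ln(1.728333…)/2.68611… = 0.2037… → 0.204

0.204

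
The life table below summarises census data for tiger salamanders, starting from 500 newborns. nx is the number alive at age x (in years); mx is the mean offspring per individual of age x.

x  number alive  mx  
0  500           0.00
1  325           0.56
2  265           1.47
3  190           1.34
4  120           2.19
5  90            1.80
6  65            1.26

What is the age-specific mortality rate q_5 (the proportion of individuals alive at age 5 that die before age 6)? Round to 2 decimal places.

0.28

lx = nx/n0 = nx/500: 1, 0.65, 0.53, 0.38, 0.24, 0.18, 0.13
q_5 = (l_5 − l_6) / l_5 = (0.18 − 0.13) / 0.18
     = 0.05 / 0.18 = 0.277778… → 0.28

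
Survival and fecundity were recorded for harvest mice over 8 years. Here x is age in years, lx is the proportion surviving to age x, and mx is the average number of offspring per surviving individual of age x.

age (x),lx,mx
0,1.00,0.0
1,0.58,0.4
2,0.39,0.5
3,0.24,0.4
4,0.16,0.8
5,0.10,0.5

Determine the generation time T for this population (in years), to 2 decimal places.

lx·mx: 0, 0.232, 0.195, 0.096, 0.128, 0.05 → R0 = 0.701
x·lx·mx: 0, 0.232, 0.39, 0.288, 0.512, 0.25 → Σ = 1.672
T = 1.672 / 0.701 = 2.385164… → 2.39

2.39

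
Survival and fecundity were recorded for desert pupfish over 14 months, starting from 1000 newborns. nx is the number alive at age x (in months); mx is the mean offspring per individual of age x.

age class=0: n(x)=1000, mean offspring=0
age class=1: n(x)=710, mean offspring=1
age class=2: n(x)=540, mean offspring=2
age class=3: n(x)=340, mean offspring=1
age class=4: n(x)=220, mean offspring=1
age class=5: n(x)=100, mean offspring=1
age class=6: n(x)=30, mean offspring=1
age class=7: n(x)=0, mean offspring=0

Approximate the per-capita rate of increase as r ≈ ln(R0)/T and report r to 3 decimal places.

lx = nx/n0 = nx/1000: 1, 0.71, 0.54, 0.34, 0.22, 0.1, 0.03, 0
R0 = Σ lx·mx = 0 + 0.71 + 1.08 + 0.34 + 0.22 + 0.1 + 0.03 + 0 = 2.48
Σ x·lx·mx = 5.45; T = 5.45/2.48 = 2.19758…
r ≈ ln(R0)/T = ln(2.48)/2.19758… = 0.4133… → 0.413

0.413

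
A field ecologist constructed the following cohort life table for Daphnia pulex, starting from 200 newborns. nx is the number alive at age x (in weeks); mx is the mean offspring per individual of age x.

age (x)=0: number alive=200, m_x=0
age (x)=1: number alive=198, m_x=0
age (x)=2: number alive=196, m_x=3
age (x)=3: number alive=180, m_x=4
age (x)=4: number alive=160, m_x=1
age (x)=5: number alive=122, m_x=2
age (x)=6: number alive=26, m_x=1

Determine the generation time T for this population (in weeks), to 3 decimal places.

3.079

lx = nx/n0 = nx/200: 1, 0.99, 0.98, 0.9, 0.8, 0.61, 0.13
lx·mx: 0, 0, 2.94, 3.6, 0.8, 1.22, 0.13 → R0 = 8.69
x·lx·mx: 0, 0, 5.88, 10.8, 3.2, 6.1, 0.78 → Σ = 26.76
T = 26.76 / 8.69 = 3.079402… → 3.079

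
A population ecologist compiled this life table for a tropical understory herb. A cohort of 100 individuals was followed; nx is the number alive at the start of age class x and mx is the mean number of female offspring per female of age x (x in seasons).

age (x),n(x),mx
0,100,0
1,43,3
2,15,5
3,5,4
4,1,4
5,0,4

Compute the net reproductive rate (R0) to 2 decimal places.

2.28

lx = nx/n0 = nx/100: 1, 0.43, 0.15, 0.05, 0.01, 0
lx·mx by age: 0, 1.29, 0.75, 0.2, 0.04, 0
R0 = Σ lx·mx = 2.28 → 2.28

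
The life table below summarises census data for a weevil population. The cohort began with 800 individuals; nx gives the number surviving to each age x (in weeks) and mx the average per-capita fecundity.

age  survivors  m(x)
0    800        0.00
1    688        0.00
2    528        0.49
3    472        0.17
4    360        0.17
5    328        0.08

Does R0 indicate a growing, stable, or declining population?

declining

lx = nx/n0 = nx/800: 1, 0.86, 0.66, 0.59, 0.45, 0.41
R0 = Σ lx·mx = 0 + 0 + 0.3234 + 0.1003 + 0.0765 + 0.0328 = 0.533
R0 < 1, so the population is declining.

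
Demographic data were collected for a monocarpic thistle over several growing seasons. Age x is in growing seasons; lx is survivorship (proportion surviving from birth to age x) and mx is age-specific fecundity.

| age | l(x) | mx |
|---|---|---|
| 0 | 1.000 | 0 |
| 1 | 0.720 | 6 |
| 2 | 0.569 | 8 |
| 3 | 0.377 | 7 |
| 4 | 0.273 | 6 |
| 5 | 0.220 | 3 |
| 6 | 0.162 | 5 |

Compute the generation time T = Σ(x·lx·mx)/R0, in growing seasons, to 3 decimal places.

lx·mx: 0, 4.32, 4.552, 2.639, 1.638, 0.66, 0.81 → R0 = 14.619
x·lx·mx: 0, 4.32, 9.104, 7.917, 6.552, 3.3, 4.86 → Σ = 36.053
T = 36.053 / 14.619 = 2.466174… → 2.466

2.466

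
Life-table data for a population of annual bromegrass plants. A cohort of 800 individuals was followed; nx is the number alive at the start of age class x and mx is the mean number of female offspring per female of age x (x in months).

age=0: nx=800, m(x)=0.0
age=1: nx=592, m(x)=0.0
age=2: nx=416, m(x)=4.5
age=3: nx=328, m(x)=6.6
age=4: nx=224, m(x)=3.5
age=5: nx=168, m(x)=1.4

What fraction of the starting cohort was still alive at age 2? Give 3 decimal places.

l_2 = n_2/n_0 = 416/800 = 0.52 → 0.520

0.520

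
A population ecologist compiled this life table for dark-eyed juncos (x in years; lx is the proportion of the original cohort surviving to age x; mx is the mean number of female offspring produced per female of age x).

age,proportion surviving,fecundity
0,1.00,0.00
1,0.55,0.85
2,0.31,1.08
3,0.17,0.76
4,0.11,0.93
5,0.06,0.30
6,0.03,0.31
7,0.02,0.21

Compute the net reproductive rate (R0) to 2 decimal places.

lx·mx by age: 0, 0.4675, 0.3348, 0.1292, 0.1023, 0.018, 0.0093, 0.0042
R0 = Σ lx·mx = 1.0653 → 1.07

1.07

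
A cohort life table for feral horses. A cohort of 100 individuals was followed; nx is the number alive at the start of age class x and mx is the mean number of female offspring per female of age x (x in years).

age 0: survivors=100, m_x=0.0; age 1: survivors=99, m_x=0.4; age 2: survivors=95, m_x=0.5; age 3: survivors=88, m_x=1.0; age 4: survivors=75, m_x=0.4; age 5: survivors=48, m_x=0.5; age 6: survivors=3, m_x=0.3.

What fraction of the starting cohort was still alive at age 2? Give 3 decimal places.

l_2 = n_2/n_0 = 95/100 = 0.95 → 0.950

0.950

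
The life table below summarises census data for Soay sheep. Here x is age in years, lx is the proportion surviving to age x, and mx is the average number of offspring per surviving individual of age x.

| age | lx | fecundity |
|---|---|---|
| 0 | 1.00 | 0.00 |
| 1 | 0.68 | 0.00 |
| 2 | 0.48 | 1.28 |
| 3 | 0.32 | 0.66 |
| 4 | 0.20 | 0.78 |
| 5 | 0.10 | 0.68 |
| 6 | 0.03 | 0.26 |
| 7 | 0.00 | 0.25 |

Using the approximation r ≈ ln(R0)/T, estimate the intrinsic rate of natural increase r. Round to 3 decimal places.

0.021

R0 = Σ lx·mx = 0 + 0 + 0.6144 + 0.2112 + 0.156 + 0.068 + 0.0078 + 0 = 1.0574
Σ x·lx·mx = 2.8732; T = 2.8732/1.0574 = 2.71723…
r ≈ ln(R0)/T = ln(1.0574)/2.71723… = 0.02054… → 0.021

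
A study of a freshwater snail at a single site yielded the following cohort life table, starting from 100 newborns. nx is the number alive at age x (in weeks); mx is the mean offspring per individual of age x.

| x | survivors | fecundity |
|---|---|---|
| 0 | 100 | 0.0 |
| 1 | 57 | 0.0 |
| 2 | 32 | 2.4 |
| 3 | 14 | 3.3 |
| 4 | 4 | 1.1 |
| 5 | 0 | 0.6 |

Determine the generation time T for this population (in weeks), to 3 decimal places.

2.432

lx = nx/n0 = nx/100: 1, 0.57, 0.32, 0.14, 0.04, 0
lx·mx: 0, 0, 0.768, 0.462, 0.044, 0 → R0 = 1.274
x·lx·mx: 0, 0, 1.536, 1.386, 0.176, 0 → Σ = 3.098
T = 3.098 / 1.274 = 2.431711… → 2.432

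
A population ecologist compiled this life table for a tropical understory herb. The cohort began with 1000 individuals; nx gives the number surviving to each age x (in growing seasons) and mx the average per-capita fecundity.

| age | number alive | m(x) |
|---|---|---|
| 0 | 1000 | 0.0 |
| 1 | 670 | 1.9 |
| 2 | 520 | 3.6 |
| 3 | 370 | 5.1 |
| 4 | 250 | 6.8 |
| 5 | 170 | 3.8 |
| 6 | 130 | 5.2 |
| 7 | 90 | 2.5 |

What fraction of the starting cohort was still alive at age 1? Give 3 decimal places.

0.670

l_1 = n_1/n_0 = 670/1000 = 0.67 → 0.670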